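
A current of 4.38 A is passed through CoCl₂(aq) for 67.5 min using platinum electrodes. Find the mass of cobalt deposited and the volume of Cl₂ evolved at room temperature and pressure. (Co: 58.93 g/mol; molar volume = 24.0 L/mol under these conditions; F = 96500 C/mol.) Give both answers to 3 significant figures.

5.42 g Co; 2.21 L Cl₂

Q = 4.38 × 4050 = 17740 C; n(e⁻) = 17740 / 96500 = 0.1838 mol
Cathode: Co²⁺ + 2e⁻ → Co → n(Co) = 0.1838/2 = 0.09190 mol → 5.42 g
Anode: 2Cl⁻ → Cl₂ + 2e⁻ → n(Cl₂) = 0.1838/2 = 0.09190 mol → 2.21 L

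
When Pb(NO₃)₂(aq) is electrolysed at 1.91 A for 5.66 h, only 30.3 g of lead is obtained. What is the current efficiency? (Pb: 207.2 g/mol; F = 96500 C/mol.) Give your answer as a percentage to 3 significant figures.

Q = 1.91 × 20376 = 38920 C
n(e⁻) = 38920 / 96500 = 0.4033 mol
Pb²⁺ + 2e⁻ → Pb, so theoretical n(Pb) = 0.2017 mol → 41.79 g
Efficiency = 30.3 / 41.79 = 0.7251 = 72.5%

72.5%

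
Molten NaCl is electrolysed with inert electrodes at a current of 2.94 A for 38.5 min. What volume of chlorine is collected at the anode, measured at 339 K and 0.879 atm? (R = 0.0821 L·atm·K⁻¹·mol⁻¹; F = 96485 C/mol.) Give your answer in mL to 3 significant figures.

1110 mL

Q = 2.94 A × 2310 s = 6791 C
n(e⁻) = Q/F = 6791/96485 = 0.07038 mol
2Cl⁻ → Cl₂ + 2e⁻, so n(Cl₂) = 0.07038 / 2 = 0.03519 mol
V = nRT/P = 0.03519 × 0.0821 × 339 / 0.879 = 1.114 L
= 1110 mL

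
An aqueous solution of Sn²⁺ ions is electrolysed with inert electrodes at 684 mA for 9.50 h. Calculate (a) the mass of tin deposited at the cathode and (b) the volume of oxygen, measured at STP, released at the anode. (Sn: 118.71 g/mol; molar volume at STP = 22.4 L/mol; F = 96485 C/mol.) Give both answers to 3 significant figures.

Q = 0.684 × 34200 = 23390 C; n(e⁻) = 23390 / 96485 = 0.2424 mol
Cathode: Sn²⁺ + 2e⁻ → Sn → n(Sn) = 0.2424/2 = 0.1212 mol → 14.4 g
Anode: 2H₂O → O₂ + 4H⁺ + 4e⁻ → n(O₂) = 0.2424/4 = 0.06060 mol → 1.36 L

14.4 g Sn; 1.36 L O₂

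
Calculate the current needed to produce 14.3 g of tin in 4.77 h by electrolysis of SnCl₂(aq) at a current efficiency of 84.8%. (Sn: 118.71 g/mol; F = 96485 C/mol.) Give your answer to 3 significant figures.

n(Sn) = 14.3 / 118.71 = 0.1205 mol
Sn²⁺ + 2e⁻ → Sn, so n(e⁻) = 2 × 0.1205 = 0.2410 mol
Q = 0.2410 × 96485 / 0.848 = 27420 C
I = Q / t = 27420 / 17172 s = 1.60 A

1.60 A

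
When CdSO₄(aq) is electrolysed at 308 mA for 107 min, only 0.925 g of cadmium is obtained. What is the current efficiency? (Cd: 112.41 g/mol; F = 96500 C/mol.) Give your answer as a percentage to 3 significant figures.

80.3%

Q = 0.308 × 6420 = 1977 C
n(e⁻) = 1977 / 96500 = 0.02049 mol
Cd²⁺ + 2e⁻ → Cd, so theoretical n(Cd) = 0.01025 mol → 1.152 g
Efficiency = 0.925 / 1.152 = 0.8030 = 80.3%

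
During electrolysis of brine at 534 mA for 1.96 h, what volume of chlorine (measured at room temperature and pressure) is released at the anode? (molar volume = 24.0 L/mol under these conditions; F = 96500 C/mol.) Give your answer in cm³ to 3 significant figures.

469 cm³

Q = It = 0.534 × 7056 = 3768 C
n(e⁻) = 3768 / 96500 = 0.03905 mol
2Cl⁻ → Cl₂ + 2e⁻, so n(Cl₂) = 0.03905 / 2 = 0.01953 mol
V = 0.01953 × 24.0 = 0.4687 L
= 469 cm³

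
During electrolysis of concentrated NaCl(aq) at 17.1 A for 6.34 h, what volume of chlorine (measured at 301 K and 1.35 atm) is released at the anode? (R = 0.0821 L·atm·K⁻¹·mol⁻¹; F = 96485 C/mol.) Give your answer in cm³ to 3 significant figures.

Q = 17.1 A × 22824 s = 3.903×10^5 C
n(e⁻) = Q/F = 3.903×10^5/96485 = 4.045 mol
2Cl⁻ → Cl₂ + 2e⁻, so n(Cl₂) = 4.045 / 2 = 2.023 mol
V = nRT/P = 2.023 × 0.0821 × 301 / 1.35 = 37.03 L
= 37000 cm³

37000 cm³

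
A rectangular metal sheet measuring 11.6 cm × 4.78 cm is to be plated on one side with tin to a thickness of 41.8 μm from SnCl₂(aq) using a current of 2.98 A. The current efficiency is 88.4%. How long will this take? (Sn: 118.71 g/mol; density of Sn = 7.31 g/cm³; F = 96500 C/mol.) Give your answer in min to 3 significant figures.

Plated area = 11.6 × 4.78 = 55.45 cm²
Volume = 55.45 × 41.8×10⁻⁴ cm = 0.2318 cm³
m(Sn) = 0.2318 × 7.31 = 1.694 g
n(Sn) = 1.694 / 118.71 = 0.01427 mol; n(e⁻) = 2 × 0.01427 = 0.02854 mol
Q = 0.02854 × 96500 / 0.884 = 3116 C
t = 3116 / 2.98 = 1046 s = 17.4 min

17.4 min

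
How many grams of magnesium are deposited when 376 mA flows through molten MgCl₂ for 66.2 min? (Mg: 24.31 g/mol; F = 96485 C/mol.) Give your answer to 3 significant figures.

Charge passed = 0.376 × 3972 = 1493 C
Moles of electrons = 1493 / 96485 = 0.01547 mol
Mg²⁺ + 2e⁻ → Mg, so n(Mg) = 0.01547 / 2 = 0.007735 mol
m = 0.007735 × 24.31 = 0.188 g

0.188 g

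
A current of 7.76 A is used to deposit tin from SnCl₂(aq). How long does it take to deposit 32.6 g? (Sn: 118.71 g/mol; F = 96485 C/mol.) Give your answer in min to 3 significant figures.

n(Sn) = 32.6 / 118.71 = 0.2746 mol
Sn²⁺ + 2e⁻ → Sn, so n(e⁻) = 2 × 0.2746 = 0.5492 mol
Q = 0.5492 × 96485 = 52990 C
t = Q / I = 52990 / 7.76 = 6829 s = 114 min

114 min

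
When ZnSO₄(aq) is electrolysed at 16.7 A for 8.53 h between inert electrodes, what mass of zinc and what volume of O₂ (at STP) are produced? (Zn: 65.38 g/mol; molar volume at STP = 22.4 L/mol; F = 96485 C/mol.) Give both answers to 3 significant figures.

Q = 16.7 × 30708 = 5.128×10^5 C; n(e⁻) = 5.128×10^5 / 96485 = 5.315 mol
Cathode: Zn²⁺ + 2e⁻ → Zn → n(Zn) = 5.315/2 = 2.658 mol → 174 g
Anode: 2H₂O → O₂ + 4H⁺ + 4e⁻ → n(O₂) = 5.315/4 = 1.329 mol → 29.8 L

174 g Zn; 29.8 L O₂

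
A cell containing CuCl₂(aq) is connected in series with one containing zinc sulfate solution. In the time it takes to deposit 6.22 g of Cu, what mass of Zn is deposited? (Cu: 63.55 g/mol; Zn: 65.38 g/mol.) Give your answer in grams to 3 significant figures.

n(Cu) = 6.22 / 63.55 = 0.09788 mol
Cu²⁺ + 2e⁻ → Cu, so n(e⁻) = 2 × 0.09788 = 0.1958 mol
In series, the same 0.1958 mol of electrons flows through the second cell.
Zn²⁺ + 2e⁻ → Zn, so n(Zn) = 0.1958 / 2 = 0.09790 mol
m(Zn) = 0.09790 × 65.38 = 6.40 g

6.40 g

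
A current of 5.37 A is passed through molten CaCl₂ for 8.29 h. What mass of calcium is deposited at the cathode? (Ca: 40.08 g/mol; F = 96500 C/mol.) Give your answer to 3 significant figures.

Q = It = 5.37 × 29844 = 1.603×10^5 C
Moles of electrons = 1.603×10^5 / 96500 = 1.661 mol
Ca²⁺ + 2e⁻ → Ca, so n(Ca) = 1.661 / 2 = 0.8305 mol
m = 0.8305 × 40.08 = 33.3 g

33.3 g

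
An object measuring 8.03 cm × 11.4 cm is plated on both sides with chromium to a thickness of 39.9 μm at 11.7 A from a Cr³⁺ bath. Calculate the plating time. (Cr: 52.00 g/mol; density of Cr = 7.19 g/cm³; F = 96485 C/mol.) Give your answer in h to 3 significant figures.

Plated area = 2 × 8.03 × 11.4 = 183.1 cm²
Volume = 183.1 × 39.9×10⁻⁴ cm = 0.7306 cm³
m(Cr) = 0.7306 × 7.19 = 5.253 g
n(Cr) = 5.253 / 52.00 = 0.1010 mol; n(e⁻) = 3 × 0.1010 = 0.3030 mol
Q = 0.3030 × 96485 = 29230 C
t = 29230 / 11.7 = 2498 s = 0.694 h

0.694 h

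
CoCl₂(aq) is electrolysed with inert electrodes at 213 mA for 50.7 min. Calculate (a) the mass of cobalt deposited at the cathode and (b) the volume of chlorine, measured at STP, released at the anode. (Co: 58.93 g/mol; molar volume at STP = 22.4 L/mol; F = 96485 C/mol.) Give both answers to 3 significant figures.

Q = 0.213 × 3042 = 647.9 C; n(e⁻) = 647.9 / 96485 = 0.006715 mol
Cathode: Co²⁺ + 2e⁻ → Co → n(Co) = 0.006715/2 = 0.003358 mol → 0.198 g
Anode: 2Cl⁻ → Cl₂ + 2e⁻ → n(Cl₂) = 0.006715/2 = 0.003358 mol → 0.0752 L

0.198 g Co; 0.0752 L Cl₂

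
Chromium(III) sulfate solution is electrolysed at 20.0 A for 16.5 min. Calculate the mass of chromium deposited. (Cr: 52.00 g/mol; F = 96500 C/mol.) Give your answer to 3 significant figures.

Q = 20.0 A × 990 s = 19800 C
n(e⁻) = 19800 / 96500 = 0.2052 mol
Cr³⁺ + 3e⁻ → Cr, so n(Cr) = 0.2052 / 3 = 0.06840 mol
m = 0.06840 × 52.00 = 3.56 g

3.56 g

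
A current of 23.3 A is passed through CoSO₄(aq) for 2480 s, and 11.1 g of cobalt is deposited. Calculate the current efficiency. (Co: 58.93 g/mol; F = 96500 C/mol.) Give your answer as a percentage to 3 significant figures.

Q = 23.3 × 2480 = 57780 C
n(e⁻) = 57780 / 96500 = 0.5988 mol
Co²⁺ + 2e⁻ → Co, so theoretical n(Co) = 0.2994 mol → 17.64 g
Efficiency = 11.1 / 17.64 = 0.6293 = 62.9%

62.9%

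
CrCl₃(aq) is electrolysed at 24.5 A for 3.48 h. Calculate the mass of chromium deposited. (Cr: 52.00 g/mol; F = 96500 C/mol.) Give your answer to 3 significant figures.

55.1 g

Charge passed = 24.5 × 12528 = 3.069×10^5 C
Moles of electrons = 3.069×10^5 / 96500 = 3.180 mol
Cr³⁺ + 3e⁻ → Cr, so n(Cr) = 3.180 / 3 = 1.060 mol
m = 1.060 × 52.00 = 55.1 g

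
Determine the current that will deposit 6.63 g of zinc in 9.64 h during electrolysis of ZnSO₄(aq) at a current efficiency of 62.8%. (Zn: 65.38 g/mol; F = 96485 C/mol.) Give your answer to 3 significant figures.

0.898 A

n(Zn) = 6.63 / 65.38 = 0.1014 mol
Zn²⁺ + 2e⁻ → Zn, so n(e⁻) = 2 × 0.1014 = 0.2028 mol
Q = 0.2028 × 96485 / 0.628 = 31160 C
I = Q / t = 31160 / 34704 s = 0.898 A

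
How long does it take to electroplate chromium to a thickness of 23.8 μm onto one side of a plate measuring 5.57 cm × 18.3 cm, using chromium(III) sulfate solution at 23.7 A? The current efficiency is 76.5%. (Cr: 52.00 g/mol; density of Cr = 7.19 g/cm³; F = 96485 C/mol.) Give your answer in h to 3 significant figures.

Plated area = 5.57 × 18.3 = 101.9 cm²
Volume = 101.9 × 23.8×10⁻⁴ cm = 0.2425 cm³
m(Cr) = 0.2425 × 7.19 = 1.744 g
n(Cr) = 1.744 / 52.00 = 0.03354 mol; n(e⁻) = 3 × 0.03354 = 0.1006 mol
Q = 0.1006 × 96485 / 0.765 = 12690 C
t = 12690 / 23.7 = 535.4 s = 0.149 h

0.149 h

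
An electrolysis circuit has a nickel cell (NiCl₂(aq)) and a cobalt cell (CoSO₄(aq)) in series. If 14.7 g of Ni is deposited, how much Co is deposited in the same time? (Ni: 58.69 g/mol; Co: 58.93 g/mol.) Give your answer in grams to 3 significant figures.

14.8 g

n(Ni) = 14.7 / 58.69 = 0.2505 mol
Ni²⁺ + 2e⁻ → Ni, so n(e⁻) = 2 × 0.2505 = 0.5010 mol
Since the cells are in series, n(e⁻) in the Co cell is also 0.5010 mol.
Co²⁺ + 2e⁻ → Co, so n(Co) = 0.5010 / 2 = 0.2505 mol
m(Co) = 0.2505 × 58.93 = 14.8 g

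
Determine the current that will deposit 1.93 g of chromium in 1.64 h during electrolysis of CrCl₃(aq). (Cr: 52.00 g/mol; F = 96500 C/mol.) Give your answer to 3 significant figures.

1.82 A

n(Cr) = 1.93 / 52.00 = 0.03712 mol
Cr³⁺ + 3e⁻ → Cr, so n(e⁻) = 3 × 0.03712 = 0.1114 mol
Q = 0.1114 × 96500 = 10750 C
I = Q / t = 10750 / 5904 s = 1.82 A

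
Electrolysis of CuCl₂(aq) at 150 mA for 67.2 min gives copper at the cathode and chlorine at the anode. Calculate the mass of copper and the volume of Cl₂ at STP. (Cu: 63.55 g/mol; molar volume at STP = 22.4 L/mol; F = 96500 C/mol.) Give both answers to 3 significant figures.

0.199 g Cu; 0.0702 L Cl₂

Q = 0.150 × 4032 = 604.8 C; n(e⁻) = 604.8 / 96500 = 0.006267 mol
Cathode: Cu²⁺ + 2e⁻ → Cu → n(Cu) = 0.006267/2 = 0.003134 mol → 0.199 g
Anode: 2Cl⁻ → Cl₂ + 2e⁻ → n(Cl₂) = 0.006267/2 = 0.003134 mol → 0.0702 L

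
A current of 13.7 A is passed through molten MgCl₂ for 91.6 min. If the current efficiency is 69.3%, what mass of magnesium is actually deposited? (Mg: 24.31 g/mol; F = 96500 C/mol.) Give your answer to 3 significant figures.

6.57 g

Q = 13.7 × 5496 = 75300 C
n(e⁻) = 75300 / 96500 = 0.7803 mol
Mg²⁺ + 2e⁻ → Mg, so theoretical m(Mg) = 0.3902 × 24.31 = 9.486 g
Actual mass = 69.3% × 9.486 = 6.57 g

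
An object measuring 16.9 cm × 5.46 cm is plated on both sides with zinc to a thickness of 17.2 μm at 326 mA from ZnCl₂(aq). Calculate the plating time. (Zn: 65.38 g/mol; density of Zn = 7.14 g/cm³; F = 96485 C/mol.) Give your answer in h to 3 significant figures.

5.70 h

Plated area = 2 × 16.9 × 5.46 = 184.5 cm²
Volume = 184.5 × 17.2×10⁻⁴ cm = 0.3173 cm³
m(Zn) = 0.3173 × 7.14 = 2.266 g
n(Zn) = 2.266 / 65.38 = 0.03466 mol; n(e⁻) = 2 × 0.03466 = 0.06932 mol
Q = 0.06932 × 96485 = 6688 C
t = 6688 / 0.326 = 20520 s = 5.70 h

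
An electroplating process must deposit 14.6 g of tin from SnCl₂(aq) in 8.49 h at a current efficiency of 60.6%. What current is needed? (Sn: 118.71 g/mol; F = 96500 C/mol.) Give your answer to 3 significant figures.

1.28 A

n(Sn) = 14.6 / 118.71 = 0.1230 mol
Sn²⁺ + 2e⁻ → Sn, so n(e⁻) = 2 × 0.1230 = 0.2460 mol
Q = 0.2460 × 96500 / 0.606 = 39170 C
I = Q / t = 39170 / 30564 s = 1.28 A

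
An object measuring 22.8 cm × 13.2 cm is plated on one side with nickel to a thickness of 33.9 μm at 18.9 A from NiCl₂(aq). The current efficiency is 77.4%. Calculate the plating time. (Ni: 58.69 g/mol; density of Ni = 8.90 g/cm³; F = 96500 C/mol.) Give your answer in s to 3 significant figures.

Plated area = 22.8 × 13.2 = 301.0 cm²
Volume = 301.0 × 33.9×10⁻⁴ cm = 1.020 cm³
m(Ni) = 1.020 × 8.90 = 9.078 g
n(Ni) = 9.078 / 58.69 = 0.1547 mol; n(e⁻) = 2 × 0.1547 = 0.3094 mol
Q = 0.3094 × 96500 / 0.774 = 38580 C
t = 38580 / 18.9 = 2041 s

2040 s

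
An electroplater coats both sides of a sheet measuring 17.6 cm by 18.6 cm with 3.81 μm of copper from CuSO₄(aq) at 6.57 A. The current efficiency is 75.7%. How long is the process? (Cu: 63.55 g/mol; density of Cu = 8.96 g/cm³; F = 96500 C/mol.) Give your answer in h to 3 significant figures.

Plated area = 2 × 17.6 × 18.6 = 654.7 cm²
Volume = 654.7 × 3.81×10⁻⁴ cm = 0.2494 cm³
m(Cu) = 0.2494 × 8.96 = 2.235 g
n(Cu) = 2.235 / 63.55 = 0.03517 mol; n(e⁻) = 2 × 0.03517 = 0.07034 mol
Q = 0.07034 × 96500 / 0.757 = 8967 C
t = 8967 / 6.57 = 1365 s = 0.379 h

0.379 h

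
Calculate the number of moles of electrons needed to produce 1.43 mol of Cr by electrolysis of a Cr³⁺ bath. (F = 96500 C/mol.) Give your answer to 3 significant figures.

4.29 mol

Cr³⁺ + 3e⁻ → Cr, so n(e⁻) = 3 × 1.43 = 4.290 mol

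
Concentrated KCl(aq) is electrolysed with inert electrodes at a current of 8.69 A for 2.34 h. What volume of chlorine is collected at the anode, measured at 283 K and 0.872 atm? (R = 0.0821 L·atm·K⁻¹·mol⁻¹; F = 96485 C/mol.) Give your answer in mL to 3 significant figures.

Charge passed = 8.69 × 8424 = 73200 C
n(e⁻) = Q/F = 73200/96485 = 0.7587 mol
2Cl⁻ → Cl₂ + 2e⁻, so n(Cl₂) = 0.7587 / 2 = 0.3794 mol
V = nRT/P = 0.3794 × 0.0821 × 283 / 0.872 = 10.11 L
= 10100 mL

10100 mL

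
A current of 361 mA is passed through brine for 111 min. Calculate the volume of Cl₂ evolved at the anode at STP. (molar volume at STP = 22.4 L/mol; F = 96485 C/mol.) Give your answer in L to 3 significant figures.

0.279 L

Q = It = 0.361 × 6660 = 2404 C
n(e⁻) = 2404 / 96485 = 0.02492 mol
2Cl⁻ → Cl₂ + 2e⁻, so n(Cl₂) = 0.02492 / 2 = 0.01246 mol
V = 0.01246 × 22.4 = 0.2791 L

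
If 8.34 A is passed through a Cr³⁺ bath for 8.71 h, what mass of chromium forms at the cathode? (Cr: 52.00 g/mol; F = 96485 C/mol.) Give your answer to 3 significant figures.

47.0 g

Q = It = 8.34 × 31356 = 2.615×10^5 C
Moles of electrons = 2.615×10^5 / 96485 = 2.710 mol
Cr³⁺ + 3e⁻ → Cr, so n(Cr) = 2.710 / 3 = 0.9033 mol
m = 0.9033 × 52.00 = 47.0 g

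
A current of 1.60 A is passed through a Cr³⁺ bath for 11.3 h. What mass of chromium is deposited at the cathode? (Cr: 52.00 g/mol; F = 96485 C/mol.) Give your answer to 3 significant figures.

Q = 1.60 A × 40680 s = 65090 C
n(e⁻) = 65090 / 96485 = 0.6746 mol
Cr³⁺ + 3e⁻ → Cr, so n(Cr) = 0.6746 / 3 = 0.2249 mol
m = 0.2249 × 52.00 = 11.7 g

11.7 g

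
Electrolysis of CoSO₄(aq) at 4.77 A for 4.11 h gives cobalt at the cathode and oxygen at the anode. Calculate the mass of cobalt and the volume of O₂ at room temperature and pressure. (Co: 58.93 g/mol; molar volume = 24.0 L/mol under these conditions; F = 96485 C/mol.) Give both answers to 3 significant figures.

21.6 g Co; 4.39 L O₂

Q = 4.77 × 14796 = 70580 C; n(e⁻) = 70580 / 96485 = 0.7315 mol
Cathode: Co²⁺ + 2e⁻ → Co → n(Co) = 0.7315/2 = 0.3658 mol → 21.6 g
Anode: 2H₂O → O₂ + 4H⁺ + 4e⁻ → n(O₂) = 0.7315/4 = 0.1829 mol → 4.39 L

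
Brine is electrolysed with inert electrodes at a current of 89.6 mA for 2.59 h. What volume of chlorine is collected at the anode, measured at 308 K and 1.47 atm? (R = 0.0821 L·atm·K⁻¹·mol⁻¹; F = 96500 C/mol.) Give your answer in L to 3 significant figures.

Charge passed = 0.0896 × 9324 = 835.4 C
n(e⁻) = 835.4 / 96500 = 0.008657 mol
2Cl⁻ → Cl₂ + 2e⁻, so n(Cl₂) = 0.008657 / 2 = 0.004329 mol
V = nRT/P = 0.004329 × 0.0821 × 308 / 1.47 = 0.07447 L

0.0745 L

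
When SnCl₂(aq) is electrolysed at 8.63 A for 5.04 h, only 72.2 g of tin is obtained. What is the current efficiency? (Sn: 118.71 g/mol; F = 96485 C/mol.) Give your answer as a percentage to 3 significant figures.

75.0%

Q = 8.63 × 18144 = 1.566×10^5 C
n(e⁻) = 1.566×10^5 / 96485 = 1.623 mol
Sn²⁺ + 2e⁻ → Sn, so theoretical n(Sn) = 0.8115 mol → 96.33 g
Efficiency = 72.2 / 96.33 = 0.7495 = 75.0%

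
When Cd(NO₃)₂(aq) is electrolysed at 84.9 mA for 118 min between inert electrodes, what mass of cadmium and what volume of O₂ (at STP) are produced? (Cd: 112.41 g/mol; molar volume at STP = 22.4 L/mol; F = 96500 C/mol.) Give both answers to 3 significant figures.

0.350 g Cd; 0.0349 L O₂

Q = 0.0849 × 7080 = 601.1 C; n(e⁻) = 601.1 / 96500 = 0.006229 mol
Cathode: Cd²⁺ + 2e⁻ → Cd → n(Cd) = 0.006229/2 = 0.003115 mol → 0.350 g
Anode: 2H₂O → O₂ + 4H⁺ + 4e⁻ → n(O₂) = 0.006229/4 = 0.001557 mol → 0.0349 L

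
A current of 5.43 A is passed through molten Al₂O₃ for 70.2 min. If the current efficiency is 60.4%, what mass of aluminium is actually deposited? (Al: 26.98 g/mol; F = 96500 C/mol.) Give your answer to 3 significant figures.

Q = 5.43 × 4212 = 22870 C
n(e⁻) = 22870 / 96500 = 0.2370 mol
Al³⁺ + 3e⁻ → Al, so theoretical m(Al) = 0.07900 × 26.98 = 2.131 g
Actual mass = 60.4% × 2.131 = 1.29 g

1.29 g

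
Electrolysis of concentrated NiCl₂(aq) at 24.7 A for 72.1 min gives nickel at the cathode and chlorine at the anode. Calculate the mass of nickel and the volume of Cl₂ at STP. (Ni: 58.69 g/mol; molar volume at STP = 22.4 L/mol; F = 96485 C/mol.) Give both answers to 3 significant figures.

32.5 g Ni; 12.4 L Cl₂

Q = 24.7 × 4326 = 1.069×10^5 C; n(e⁻) = 1.069×10^5 / 96485 = 1.108 mol
Cathode: Ni²⁺ + 2e⁻ → Ni → n(Ni) = 1.108/2 = 0.5540 mol → 32.5 g
Anode: 2Cl⁻ → Cl₂ + 2e⁻ → n(Cl₂) = 1.108/2 = 0.5540 mol → 12.4 L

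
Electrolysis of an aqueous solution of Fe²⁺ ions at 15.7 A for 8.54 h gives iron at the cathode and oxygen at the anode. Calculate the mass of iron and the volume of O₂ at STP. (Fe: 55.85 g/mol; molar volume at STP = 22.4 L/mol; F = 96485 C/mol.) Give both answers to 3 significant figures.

140 g Fe; 28.0 L O₂

Q = 15.7 × 30744 = 4.827×10^5 C; n(e⁻) = 4.827×10^5 / 96485 = 5.003 mol
Cathode: Fe²⁺ + 2e⁻ → Fe → n(Fe) = 5.003/2 = 2.502 mol → 140 g
Anode: 2H₂O → O₂ + 4H⁺ + 4e⁻ → n(O₂) = 5.003/4 = 1.251 mol → 28.0 L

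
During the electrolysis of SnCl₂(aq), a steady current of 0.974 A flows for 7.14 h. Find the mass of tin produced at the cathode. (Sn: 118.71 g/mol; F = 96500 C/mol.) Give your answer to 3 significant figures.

Charge passed = 0.974 × 25704 = 25040 C
Moles of electrons = 25040 / 96500 = 0.2595 mol
Sn²⁺ + 2e⁻ → Sn, so n(Sn) = 0.2595 / 2 = 0.1298 mol
m = 0.1298 × 118.71 = 15.4 g

15.4 g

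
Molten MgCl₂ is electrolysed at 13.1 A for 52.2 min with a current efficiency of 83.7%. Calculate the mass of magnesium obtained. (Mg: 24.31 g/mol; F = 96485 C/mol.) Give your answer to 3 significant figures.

Q = 13.1 × 3132 = 41030 C
n(e⁻) = 41030 / 96485 = 0.4252 mol
Mg²⁺ + 2e⁻ → Mg, so theoretical m(Mg) = 0.2126 × 24.31 = 5.168 g
Actual mass = 83.7% × 5.168 = 4.33 g

4.33 g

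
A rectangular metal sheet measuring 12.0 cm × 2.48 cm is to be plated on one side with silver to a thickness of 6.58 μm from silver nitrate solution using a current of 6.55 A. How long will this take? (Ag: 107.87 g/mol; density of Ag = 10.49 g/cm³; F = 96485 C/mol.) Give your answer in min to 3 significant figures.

0.468 min

Plated area = 12.0 × 2.48 = 29.76 cm²
Volume = 29.76 × 6.58×10⁻⁴ cm = 0.01958 cm³
m(Ag) = 0.01958 × 10.49 = 0.2054 g
n(Ag) = 0.2054 / 107.87 = 0.001904 mol; n(e⁻) = 0.001904 mol
Q = 0.001904 × 96485 = 183.7 C
t = 183.7 / 6.55 = 28.05 s = 0.468 min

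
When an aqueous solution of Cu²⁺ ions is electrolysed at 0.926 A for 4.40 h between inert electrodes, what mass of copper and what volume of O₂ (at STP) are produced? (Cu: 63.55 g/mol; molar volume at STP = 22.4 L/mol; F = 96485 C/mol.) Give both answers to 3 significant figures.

4.83 g Cu; 0.851 L O₂

Q = 0.926 × 15840 = 14670 C; n(e⁻) = 14670 / 96485 = 0.1520 mol
Cathode: Cu²⁺ + 2e⁻ → Cu → n(Cu) = 0.1520/2 = 0.07600 mol → 4.83 g
Anode: 2H₂O → O₂ + 4H⁺ + 4e⁻ → n(O₂) = 0.1520/4 = 0.03800 mol → 0.851 L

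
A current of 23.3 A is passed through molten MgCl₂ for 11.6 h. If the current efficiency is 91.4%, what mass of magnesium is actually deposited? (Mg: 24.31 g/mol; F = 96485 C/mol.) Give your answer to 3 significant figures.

Q = 23.3 × 41760 = 9.730×10^5 C
n(e⁻) = 9.730×10^5 / 96485 = 10.08 mol
Mg²⁺ + 2e⁻ → Mg, so theoretical m(Mg) = 5.040 × 24.31 = 122.5 g
Actual mass = 91.4% × 122.5 = 112 g

112 g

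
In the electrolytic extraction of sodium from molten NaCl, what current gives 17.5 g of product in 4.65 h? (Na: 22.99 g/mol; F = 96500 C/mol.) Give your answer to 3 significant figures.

n(Na) = 17.5 / 22.99 = 0.7612 mol
Na⁺ + e⁻ → Na, so n(e⁻) = 0.7612 mol
Q = 0.7612 × 96500 = 73460 C
I = Q / t = 73460 / 16740 s = 4.39 A

4.39 A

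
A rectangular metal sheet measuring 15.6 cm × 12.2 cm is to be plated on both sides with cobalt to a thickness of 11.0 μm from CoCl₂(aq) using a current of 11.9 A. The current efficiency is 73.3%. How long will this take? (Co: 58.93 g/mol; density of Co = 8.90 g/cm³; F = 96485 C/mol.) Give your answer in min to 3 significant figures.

23.3 min

Plated area = 2 × 15.6 × 12.2 = 380.6 cm²
Volume = 380.6 × 11.0×10⁻⁴ cm = 0.4187 cm³
m(Co) = 0.4187 × 8.90 = 3.726 g
n(Co) = 3.726 / 58.93 = 0.06323 mol; n(e⁻) = 2 × 0.06323 = 0.1265 mol
Q = 0.1265 × 96485 / 0.733 = 16650 C
t = 16650 / 11.9 = 1399 s = 23.3 min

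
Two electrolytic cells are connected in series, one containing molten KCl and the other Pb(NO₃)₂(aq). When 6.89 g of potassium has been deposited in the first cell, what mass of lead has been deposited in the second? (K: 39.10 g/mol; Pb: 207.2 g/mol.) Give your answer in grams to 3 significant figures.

n(K) = 6.89 / 39.10 = 0.1762 mol
K⁺ + e⁻ → K, so n(e⁻) = 0.1762 mol
The cells are in series, so the same charge (and hence the same n(e⁻) = 0.1762 mol) passes through both.
Pb²⁺ + 2e⁻ → Pb, so n(Pb) = 0.1762 / 2 = 0.08810 mol
m(Pb) = 0.08810 × 207.2 = 18.3 g

18.3 g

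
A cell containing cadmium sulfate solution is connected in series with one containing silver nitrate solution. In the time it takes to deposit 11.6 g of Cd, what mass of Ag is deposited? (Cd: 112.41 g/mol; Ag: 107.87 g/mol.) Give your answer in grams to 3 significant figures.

22.3 g

n(Cd) = 11.6 / 112.41 = 0.1032 mol
Cd²⁺ + 2e⁻ → Cd, so n(e⁻) = 2 × 0.1032 = 0.2064 mol
Same current for the same time ⇒ same n(e⁻) = 0.2064 mol in both cells.
Ag⁺ + e⁻ → Ag, so n(Ag) = 0.2064 mol
m(Ag) = 0.2064 × 107.87 = 22.3 g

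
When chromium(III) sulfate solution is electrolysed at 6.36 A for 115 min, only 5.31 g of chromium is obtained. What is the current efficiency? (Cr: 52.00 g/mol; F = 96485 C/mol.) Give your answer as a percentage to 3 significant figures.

Q = 6.36 × 6900 = 43880 C
n(e⁻) = 43880 / 96485 = 0.4548 mol
Cr³⁺ + 3e⁻ → Cr, so theoretical n(Cr) = 0.1516 mol → 7.883 g
Efficiency = 5.31 / 7.883 = 0.6736 = 67.4%

67.4%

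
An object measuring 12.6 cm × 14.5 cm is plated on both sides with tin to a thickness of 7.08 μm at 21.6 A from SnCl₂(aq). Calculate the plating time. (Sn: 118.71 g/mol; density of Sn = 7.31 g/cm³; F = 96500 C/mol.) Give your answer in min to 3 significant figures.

Plated area = 2 × 12.6 × 14.5 = 365.4 cm²
Volume = 365.4 × 7.08×10⁻⁴ cm = 0.2587 cm³
m(Sn) = 0.2587 × 7.31 = 1.891 g
n(Sn) = 1.891 / 118.71 = 0.01593 mol; n(e⁻) = 2 × 0.01593 = 0.03186 mol
Q = 0.03186 × 96500 = 3074 C
t = 3074 / 21.6 = 142.3 s = 2.37 min

2.37 min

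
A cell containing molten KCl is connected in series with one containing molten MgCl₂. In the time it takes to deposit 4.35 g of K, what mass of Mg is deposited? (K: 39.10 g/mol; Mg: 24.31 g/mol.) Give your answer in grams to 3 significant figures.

1.35 g

n(K) = 4.35 / 39.10 = 0.1113 mol
K⁺ + e⁻ → K, so n(e⁻) = 0.1113 mol
The cells are in series, so the same charge (and hence the same n(e⁻) = 0.1113 mol) passes through both.
Mg²⁺ + 2e⁻ → Mg, so n(Mg) = 0.1113 / 2 = 0.05565 mol
m(Mg) = 0.05565 × 24.31 = 1.35 g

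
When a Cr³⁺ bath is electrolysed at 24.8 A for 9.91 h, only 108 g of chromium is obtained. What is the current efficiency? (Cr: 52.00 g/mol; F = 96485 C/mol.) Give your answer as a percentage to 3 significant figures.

Q = 24.8 × 35676 = 8.848×10^5 C
n(e⁻) = 8.848×10^5 / 96485 = 9.170 mol
Cr³⁺ + 3e⁻ → Cr, so theoretical n(Cr) = 3.057 mol → 159.0 g
Efficiency = 108 / 159.0 = 0.6792 = 67.9%

67.9%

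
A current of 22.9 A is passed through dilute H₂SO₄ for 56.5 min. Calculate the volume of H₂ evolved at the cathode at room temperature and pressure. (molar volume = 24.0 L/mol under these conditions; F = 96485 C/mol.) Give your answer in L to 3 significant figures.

Q = It = 22.9 × 3390 = 77630 C
n(e⁻) = 77630 / 96485 = 0.8046 mol
2H⁺ + 2e⁻ → H₂, so n(H₂) = 0.8046 / 2 = 0.4023 mol
V = 0.4023 × 24.0 = 9.655 L

9.66 L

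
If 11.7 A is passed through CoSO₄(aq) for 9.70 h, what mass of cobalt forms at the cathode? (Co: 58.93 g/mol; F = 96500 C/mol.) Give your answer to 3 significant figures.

Q = 11.7 A × 34920 s = 4.086×10^5 C
n(e⁻) = Q/F = 4.086×10^5/96500 = 4.234 mol
Co²⁺ + 2e⁻ → Co, so n(Co) = 4.234 / 2 = 2.117 mol
m = 2.117 × 58.93 = 125 g

125 g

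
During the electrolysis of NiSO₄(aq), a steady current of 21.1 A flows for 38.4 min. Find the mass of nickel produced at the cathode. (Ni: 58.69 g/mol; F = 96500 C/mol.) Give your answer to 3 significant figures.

Q = 21.1 A × 2304 s = 48610 C
n(e⁻) = Q/F = 48610/96500 = 0.5037 mol
Ni²⁺ + 2e⁻ → Ni, so n(Ni) = 0.5037 / 2 = 0.2519 mol
m = 0.2519 × 58.69 = 14.8 g

14.8 g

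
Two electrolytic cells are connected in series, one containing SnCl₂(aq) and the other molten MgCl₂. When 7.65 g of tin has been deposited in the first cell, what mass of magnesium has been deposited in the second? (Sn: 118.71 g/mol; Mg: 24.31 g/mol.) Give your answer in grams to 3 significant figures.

1.57 g

n(Sn) = 7.65 / 118.71 = 0.06444 mol
Sn²⁺ + 2e⁻ → Sn, so n(e⁻) = 2 × 0.06444 = 0.1289 mol
In series, the same 0.1289 mol of electrons flows through the second cell.
Mg²⁺ + 2e⁻ → Mg, so n(Mg) = 0.1289 / 2 = 0.06445 mol
m(Mg) = 0.06445 × 24.31 = 1.57 g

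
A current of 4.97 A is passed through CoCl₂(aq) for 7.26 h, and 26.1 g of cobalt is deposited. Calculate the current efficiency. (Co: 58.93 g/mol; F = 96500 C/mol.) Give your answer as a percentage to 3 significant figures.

Q = 4.97 × 26136 = 1.299×10^5 C
n(e⁻) = 1.299×10^5 / 96500 = 1.346 mol
Co²⁺ + 2e⁻ → Co, so theoretical n(Co) = 0.6730 mol → 39.66 g
Efficiency = 26.1 / 39.66 = 0.6581 = 65.8%

65.8%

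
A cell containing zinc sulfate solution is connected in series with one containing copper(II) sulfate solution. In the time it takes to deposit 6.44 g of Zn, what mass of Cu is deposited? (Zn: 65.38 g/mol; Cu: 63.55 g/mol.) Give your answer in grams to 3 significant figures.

6.26 g

n(Zn) = 6.44 / 65.38 = 0.09850 mol
Zn²⁺ + 2e⁻ → Zn, so n(e⁻) = 2 × 0.09850 = 0.1970 mol
The cells are in series, so the same charge (and hence the same n(e⁻) = 0.1970 mol) passes through both.
Cu²⁺ + 2e⁻ → Cu, so n(Cu) = 0.1970 / 2 = 0.09850 mol
m(Cu) = 0.09850 × 63.55 = 6.26 g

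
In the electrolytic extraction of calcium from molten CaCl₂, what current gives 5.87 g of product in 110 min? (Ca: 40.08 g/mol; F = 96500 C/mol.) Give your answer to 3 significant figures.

4.28 A

n(Ca) = 5.87 / 40.08 = 0.1465 mol
Ca²⁺ + 2e⁻ → Ca, so n(e⁻) = 2 × 0.1465 = 0.2930 mol
Q = 0.2930 × 96500 = 28270 C
I = Q / t = 28270 / 6600 s = 4.28 A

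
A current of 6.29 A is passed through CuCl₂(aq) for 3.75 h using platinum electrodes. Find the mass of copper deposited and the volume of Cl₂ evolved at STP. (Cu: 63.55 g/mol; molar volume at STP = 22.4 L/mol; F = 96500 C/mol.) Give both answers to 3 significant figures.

28.0 g Cu; 9.86 L Cl₂

Q = 6.29 × 13500 = 84920 C; n(e⁻) = 84920 / 96500 = 0.8800 mol
Cathode: Cu²⁺ + 2e⁻ → Cu → n(Cu) = 0.8800/2 = 0.4400 mol → 28.0 g
Anode: 2Cl⁻ → Cl₂ + 2e⁻ → n(Cl₂) = 0.8800/2 = 0.4400 mol → 9.86 L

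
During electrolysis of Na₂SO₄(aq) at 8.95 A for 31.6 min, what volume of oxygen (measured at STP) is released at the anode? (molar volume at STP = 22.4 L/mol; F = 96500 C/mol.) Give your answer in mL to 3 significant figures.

985 mL

Charge passed = 8.95 × 1896 = 16970 C
n(e⁻) = 16970 / 96500 = 0.1759 mol
2H₂O → O₂ + 4H⁺ + 4e⁻, so n(O₂) = 0.1759 / 4 = 0.04398 mol
V = 0.04398 × 22.4 = 0.9852 L
= 985 mL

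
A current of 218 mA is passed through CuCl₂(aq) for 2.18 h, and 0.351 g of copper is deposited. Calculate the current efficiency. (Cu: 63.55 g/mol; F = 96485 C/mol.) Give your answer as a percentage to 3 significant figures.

Q = 0.218 × 7848 = 1711 C
n(e⁻) = 1711 / 96485 = 0.01773 mol
Cu²⁺ + 2e⁻ → Cu, so theoretical n(Cu) = 0.008865 mol → 0.5634 g
Efficiency = 0.351 / 0.5634 = 0.6230 = 62.3%

62.3%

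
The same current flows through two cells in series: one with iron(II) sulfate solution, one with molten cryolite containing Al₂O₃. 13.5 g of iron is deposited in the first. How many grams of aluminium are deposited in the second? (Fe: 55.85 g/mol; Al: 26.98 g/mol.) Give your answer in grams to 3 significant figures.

4.35 g

n(Fe) = 13.5 / 55.85 = 0.2417 mol
Fe²⁺ + 2e⁻ → Fe, so n(e⁻) = 2 × 0.2417 = 0.4834 mol
Same current for the same time ⇒ same n(e⁻) = 0.4834 mol in both cells.
Al³⁺ + 3e⁻ → Al, so n(Al) = 0.4834 / 3 = 0.1611 mol
m(Al) = 0.1611 × 26.98 = 4.35 g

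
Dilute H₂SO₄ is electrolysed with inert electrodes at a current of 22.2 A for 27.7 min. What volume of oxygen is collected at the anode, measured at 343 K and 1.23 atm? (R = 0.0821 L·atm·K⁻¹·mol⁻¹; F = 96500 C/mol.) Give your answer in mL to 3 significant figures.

2190 mL

Charge passed = 22.2 × 1662 = 36900 C
n(e⁻) = 36900 / 96500 = 0.3824 mol
2H₂O → O₂ + 4H⁺ + 4e⁻, so n(O₂) = 0.3824 / 4 = 0.09560 mol
V = nRT/P = 0.09560 × 0.0821 × 343 / 1.23 = 2.189 L
= 2190 mL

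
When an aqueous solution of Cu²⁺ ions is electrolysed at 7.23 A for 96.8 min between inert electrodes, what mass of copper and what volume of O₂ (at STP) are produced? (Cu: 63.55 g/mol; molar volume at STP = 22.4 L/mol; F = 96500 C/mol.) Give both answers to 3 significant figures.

13.8 g Cu; 2.44 L O₂

Q = 7.23 × 5808 = 41990 C; n(e⁻) = 41990 / 96500 = 0.4351 mol
Cathode: Cu²⁺ + 2e⁻ → Cu → n(Cu) = 0.4351/2 = 0.2176 mol → 13.8 g
Anode: 2H₂O → O₂ + 4H⁺ + 4e⁻ → n(O₂) = 0.4351/4 = 0.1088 mol → 2.44 L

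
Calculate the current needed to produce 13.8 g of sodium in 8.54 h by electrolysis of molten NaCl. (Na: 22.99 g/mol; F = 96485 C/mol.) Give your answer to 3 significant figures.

1.88 A

n(Na) = 13.8 / 22.99 = 0.6003 mol
Na⁺ + e⁻ → Na, so n(e⁻) = 0.6003 mol
Q = 0.6003 × 96485 = 57920 C
I = Q / t = 57920 / 30744 s = 1.88 A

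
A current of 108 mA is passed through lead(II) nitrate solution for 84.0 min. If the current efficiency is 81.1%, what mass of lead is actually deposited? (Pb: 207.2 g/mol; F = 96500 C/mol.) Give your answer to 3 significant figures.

0.474 g

Q = 0.108 × 5040 = 544.3 C
n(e⁻) = 544.3 / 96500 = 0.005640 mol
Pb²⁺ + 2e⁻ → Pb, so theoretical m(Pb) = 0.002820 × 207.2 = 0.5843 g
Actual mass = 81.1% × 0.5843 = 0.474 g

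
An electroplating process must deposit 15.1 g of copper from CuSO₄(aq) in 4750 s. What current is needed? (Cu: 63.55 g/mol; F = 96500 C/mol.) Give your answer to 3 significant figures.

n(Cu) = 15.1 / 63.55 = 0.2376 mol
Cu²⁺ + 2e⁻ → Cu, so n(e⁻) = 2 × 0.2376 = 0.4752 mol
Q = 0.4752 × 96500 = 45860 C
I = Q / t = 45860 / 4750 s = 9.65 A

9.65 A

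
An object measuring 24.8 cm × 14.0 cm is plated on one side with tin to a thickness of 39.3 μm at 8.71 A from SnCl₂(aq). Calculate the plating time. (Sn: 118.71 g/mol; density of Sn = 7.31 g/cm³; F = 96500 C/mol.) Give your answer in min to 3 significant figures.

31.0 min

Plated area = 24.8 × 14.0 = 347.2 cm²
Volume = 347.2 × 39.3×10⁻⁴ cm = 1.364 cm³
m(Sn) = 1.364 × 7.31 = 9.971 g
n(Sn) = 9.971 / 118.71 = 0.08399 mol; n(e⁻) = 2 × 0.08399 = 0.1680 mol
Q = 0.1680 × 96500 = 16210 C
t = 16210 / 8.71 = 1861 s = 31.0 min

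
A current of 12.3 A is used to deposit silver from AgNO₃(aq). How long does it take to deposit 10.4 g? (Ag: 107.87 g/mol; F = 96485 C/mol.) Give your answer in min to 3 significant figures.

n(Ag) = 10.4 / 107.87 = 0.09641 mol
Ag⁺ + e⁻ → Ag, so n(e⁻) = 0.09641 mol
Q = 0.09641 × 96485 = 9302 C
t = Q / I = 9302 / 12.3 = 756.3 s = 12.6 min

12.6 min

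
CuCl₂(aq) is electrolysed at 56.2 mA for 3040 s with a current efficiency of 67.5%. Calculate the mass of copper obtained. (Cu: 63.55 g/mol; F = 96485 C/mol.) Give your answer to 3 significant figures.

0.0380 g

Q = 0.0562 × 3040 = 170.8 C
n(e⁻) = 170.8 / 96485 = 0.001770 mol
Cu²⁺ + 2e⁻ → Cu, so theoretical m(Cu) = 8.850×10^-4 × 63.55 = 0.05624 g
Actual mass = 67.5% × 0.05624 = 0.0380 g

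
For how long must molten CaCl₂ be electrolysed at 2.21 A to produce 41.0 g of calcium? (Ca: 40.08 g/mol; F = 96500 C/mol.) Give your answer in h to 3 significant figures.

n(Ca) = 41.0 / 40.08 = 1.023 mol
Ca²⁺ + 2e⁻ → Ca, so n(e⁻) = 2 × 1.023 = 2.046 mol
Q = 2.046 × 96500 = 1.974×10^5 C
t = Q / I = 1.974×10^5 / 2.21 = 89320 s = 24.8 h

24.8 h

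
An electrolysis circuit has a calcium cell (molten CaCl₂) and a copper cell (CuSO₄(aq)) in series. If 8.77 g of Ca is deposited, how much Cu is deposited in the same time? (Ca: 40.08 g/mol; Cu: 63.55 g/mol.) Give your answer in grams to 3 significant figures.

n(Ca) = 8.77 / 40.08 = 0.2188 mol
Ca²⁺ + 2e⁻ → Ca, so n(e⁻) = 2 × 0.2188 = 0.4376 mol
In series, the same 0.4376 mol of electrons flows through the second cell.
Cu²⁺ + 2e⁻ → Cu, so n(Cu) = 0.4376 / 2 = 0.2188 mol
m(Cu) = 0.2188 × 63.55 = 13.9 g

13.9 g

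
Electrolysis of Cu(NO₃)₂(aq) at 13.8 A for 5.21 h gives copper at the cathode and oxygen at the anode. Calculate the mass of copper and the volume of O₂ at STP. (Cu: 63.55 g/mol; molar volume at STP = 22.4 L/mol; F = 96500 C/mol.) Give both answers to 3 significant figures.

Q = 13.8 × 18756 = 2.588×10^5 C; n(e⁻) = 2.588×10^5 / 96500 = 2.682 mol
Cathode: Cu²⁺ + 2e⁻ → Cu → n(Cu) = 2.682/2 = 1.341 mol → 85.2 g
Anode: 2H₂O → O₂ + 4H⁺ + 4e⁻ → n(O₂) = 2.682/4 = 0.6705 mol → 15.0 L

85.2 g Cu; 15.0 L O₂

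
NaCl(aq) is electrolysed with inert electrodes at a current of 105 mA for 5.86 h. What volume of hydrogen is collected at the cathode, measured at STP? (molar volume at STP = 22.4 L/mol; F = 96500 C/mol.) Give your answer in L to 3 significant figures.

Q = It = 0.105 × 21096 = 2215 C
n(e⁻) = Q/F = 2215/96500 = 0.02295 mol
2H⁺ + 2e⁻ → H₂, so n(H₂) = 0.02295 / 2 = 0.01148 mol
V = 0.01148 × 22.4 = 0.2572 L

0.257 L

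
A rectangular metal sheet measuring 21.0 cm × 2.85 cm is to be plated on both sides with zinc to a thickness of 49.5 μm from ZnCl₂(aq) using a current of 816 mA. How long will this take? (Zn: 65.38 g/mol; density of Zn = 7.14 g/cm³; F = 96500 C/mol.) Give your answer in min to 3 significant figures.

Plated area = 2 × 21.0 × 2.85 = 119.7 cm²
Volume = 119.7 × 49.5×10⁻⁴ cm = 0.5925 cm³
m(Zn) = 0.5925 × 7.14 = 4.230 g
n(Zn) = 4.230 / 65.38 = 0.06470 mol; n(e⁻) = 2 × 0.06470 = 0.1294 mol
Q = 0.1294 × 96500 = 12490 C
t = 12490 / 0.816 = 15310 s = 255 min

255 min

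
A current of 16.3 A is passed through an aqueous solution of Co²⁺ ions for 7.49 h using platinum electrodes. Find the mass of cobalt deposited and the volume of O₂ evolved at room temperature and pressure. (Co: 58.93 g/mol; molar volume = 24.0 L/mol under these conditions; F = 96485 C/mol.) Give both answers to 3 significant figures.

Q = 16.3 × 26964 = 4.395×10^5 C; n(e⁻) = 4.395×10^5 / 96485 = 4.555 mol
Cathode: Co²⁺ + 2e⁻ → Co → n(Co) = 4.555/2 = 2.278 mol → 134 g
Anode: 2H₂O → O₂ + 4H⁺ + 4e⁻ → n(O₂) = 4.555/4 = 1.139 mol → 27.3 L

134 g Co; 27.3 L O₂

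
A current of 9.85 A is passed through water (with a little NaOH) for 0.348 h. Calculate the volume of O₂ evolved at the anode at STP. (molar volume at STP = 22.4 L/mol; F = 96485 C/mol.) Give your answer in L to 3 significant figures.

Q = 9.85 A × 1252.8 s = 12340 C
n(e⁻) = 12340 / 96485 = 0.1279 mol
2H₂O → O₂ + 4H⁺ + 4e⁻, so n(O₂) = 0.1279 / 4 = 0.03198 mol
V = 0.03198 × 22.4 = 0.7164 L

0.716 L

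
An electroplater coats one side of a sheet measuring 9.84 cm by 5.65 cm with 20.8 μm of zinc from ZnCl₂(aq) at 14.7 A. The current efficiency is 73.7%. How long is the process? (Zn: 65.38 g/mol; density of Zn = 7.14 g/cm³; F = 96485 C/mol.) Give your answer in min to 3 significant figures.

3.75 min

Plated area = 9.84 × 5.65 = 55.60 cm²
Volume = 55.60 × 20.8×10⁻⁴ cm = 0.1156 cm³
m(Zn) = 0.1156 × 7.14 = 0.8254 g
n(Zn) = 0.8254 / 65.38 = 0.01262 mol; n(e⁻) = 2 × 0.01262 = 0.02524 mol
Q = 0.02524 × 96485 / 0.737 = 3304 C
t = 3304 / 14.7 = 224.8 s = 3.75 min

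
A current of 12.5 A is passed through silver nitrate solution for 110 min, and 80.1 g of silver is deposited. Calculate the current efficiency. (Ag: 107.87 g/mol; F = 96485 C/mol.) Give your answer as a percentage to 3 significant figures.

86.8%

Q = 12.5 × 6600 = 82500 C
n(e⁻) = 82500 / 96485 = 0.8551 mol
Ag⁺ + e⁻ → Ag, so theoretical n(Ag) = 0.8551 mol → 92.24 g
Efficiency = 80.1 / 92.24 = 0.8684 = 86.8%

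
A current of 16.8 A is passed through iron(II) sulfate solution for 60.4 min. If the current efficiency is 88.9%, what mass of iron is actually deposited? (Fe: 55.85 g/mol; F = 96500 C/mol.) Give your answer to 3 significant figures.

Q = 16.8 × 3624 = 60880 C
n(e⁻) = 60880 / 96500 = 0.6309 mol
Fe²⁺ + 2e⁻ → Fe, so theoretical m(Fe) = 0.3155 × 55.85 = 17.62 g
Actual mass = 88.9% × 17.62 = 15.7 g

15.7 g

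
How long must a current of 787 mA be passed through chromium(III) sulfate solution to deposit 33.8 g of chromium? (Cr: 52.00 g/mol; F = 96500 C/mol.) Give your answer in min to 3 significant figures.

3990 min

n(Cr) = 33.8 / 52.00 = 0.6500 mol
Cr³⁺ + 3e⁻ → Cr, so n(e⁻) = 3 × 0.6500 = 1.950 mol
Q = 1.950 × 96500 = 1.882×10^5 C
t = Q / I = 1.882×10^5 / 0.787 = 2.391×10^5 s = 3990 min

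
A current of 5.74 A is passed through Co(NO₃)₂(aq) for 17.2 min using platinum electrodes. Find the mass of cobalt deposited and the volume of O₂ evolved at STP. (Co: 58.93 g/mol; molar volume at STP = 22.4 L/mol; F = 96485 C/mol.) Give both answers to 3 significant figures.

Q = 5.74 × 1032 = 5924 C; n(e⁻) = 5924 / 96485 = 0.06140 mol
Cathode: Co²⁺ + 2e⁻ → Co → n(Co) = 0.06140/2 = 0.03070 mol → 1.81 g
Anode: 2H₂O → O₂ + 4H⁺ + 4e⁻ → n(O₂) = 0.06140/4 = 0.01535 mol → 0.344 L

1.81 g Co; 0.344 L O₂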